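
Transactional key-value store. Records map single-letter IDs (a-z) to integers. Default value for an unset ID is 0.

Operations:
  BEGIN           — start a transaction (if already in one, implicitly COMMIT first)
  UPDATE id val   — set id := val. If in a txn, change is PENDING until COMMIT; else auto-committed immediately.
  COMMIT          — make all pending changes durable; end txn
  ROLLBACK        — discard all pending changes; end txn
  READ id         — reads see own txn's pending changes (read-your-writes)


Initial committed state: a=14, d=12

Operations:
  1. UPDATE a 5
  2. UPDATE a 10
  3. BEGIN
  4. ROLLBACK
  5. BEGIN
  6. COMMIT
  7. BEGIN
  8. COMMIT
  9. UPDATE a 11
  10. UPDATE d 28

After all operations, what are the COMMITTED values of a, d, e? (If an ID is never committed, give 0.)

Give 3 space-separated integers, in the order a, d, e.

Answer: 11 28 0

Derivation:
Initial committed: {a=14, d=12}
Op 1: UPDATE a=5 (auto-commit; committed a=5)
Op 2: UPDATE a=10 (auto-commit; committed a=10)
Op 3: BEGIN: in_txn=True, pending={}
Op 4: ROLLBACK: discarded pending []; in_txn=False
Op 5: BEGIN: in_txn=True, pending={}
Op 6: COMMIT: merged [] into committed; committed now {a=10, d=12}
Op 7: BEGIN: in_txn=True, pending={}
Op 8: COMMIT: merged [] into committed; committed now {a=10, d=12}
Op 9: UPDATE a=11 (auto-commit; committed a=11)
Op 10: UPDATE d=28 (auto-commit; committed d=28)
Final committed: {a=11, d=28}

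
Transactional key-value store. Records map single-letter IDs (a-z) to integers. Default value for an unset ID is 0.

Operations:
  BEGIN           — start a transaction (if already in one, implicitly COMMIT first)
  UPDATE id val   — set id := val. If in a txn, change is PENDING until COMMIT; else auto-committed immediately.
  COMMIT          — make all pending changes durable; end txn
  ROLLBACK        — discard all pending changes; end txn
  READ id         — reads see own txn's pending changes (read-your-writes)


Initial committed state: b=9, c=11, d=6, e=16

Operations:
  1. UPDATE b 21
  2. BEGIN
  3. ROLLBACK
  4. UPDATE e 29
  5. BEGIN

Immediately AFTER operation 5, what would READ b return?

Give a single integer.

Initial committed: {b=9, c=11, d=6, e=16}
Op 1: UPDATE b=21 (auto-commit; committed b=21)
Op 2: BEGIN: in_txn=True, pending={}
Op 3: ROLLBACK: discarded pending []; in_txn=False
Op 4: UPDATE e=29 (auto-commit; committed e=29)
Op 5: BEGIN: in_txn=True, pending={}
After op 5: visible(b) = 21 (pending={}, committed={b=21, c=11, d=6, e=29})

Answer: 21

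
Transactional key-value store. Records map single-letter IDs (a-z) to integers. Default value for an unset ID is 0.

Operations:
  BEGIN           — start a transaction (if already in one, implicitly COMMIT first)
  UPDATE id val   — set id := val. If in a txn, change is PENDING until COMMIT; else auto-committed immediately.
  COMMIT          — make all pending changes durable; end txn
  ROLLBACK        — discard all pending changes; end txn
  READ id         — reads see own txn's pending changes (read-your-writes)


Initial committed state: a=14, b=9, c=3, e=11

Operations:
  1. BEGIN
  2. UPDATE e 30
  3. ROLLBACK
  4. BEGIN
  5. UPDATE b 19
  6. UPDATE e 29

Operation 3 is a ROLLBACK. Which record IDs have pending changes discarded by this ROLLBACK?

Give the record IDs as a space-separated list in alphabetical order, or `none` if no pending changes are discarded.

Initial committed: {a=14, b=9, c=3, e=11}
Op 1: BEGIN: in_txn=True, pending={}
Op 2: UPDATE e=30 (pending; pending now {e=30})
Op 3: ROLLBACK: discarded pending ['e']; in_txn=False
Op 4: BEGIN: in_txn=True, pending={}
Op 5: UPDATE b=19 (pending; pending now {b=19})
Op 6: UPDATE e=29 (pending; pending now {b=19, e=29})
ROLLBACK at op 3 discards: ['e']

Answer: e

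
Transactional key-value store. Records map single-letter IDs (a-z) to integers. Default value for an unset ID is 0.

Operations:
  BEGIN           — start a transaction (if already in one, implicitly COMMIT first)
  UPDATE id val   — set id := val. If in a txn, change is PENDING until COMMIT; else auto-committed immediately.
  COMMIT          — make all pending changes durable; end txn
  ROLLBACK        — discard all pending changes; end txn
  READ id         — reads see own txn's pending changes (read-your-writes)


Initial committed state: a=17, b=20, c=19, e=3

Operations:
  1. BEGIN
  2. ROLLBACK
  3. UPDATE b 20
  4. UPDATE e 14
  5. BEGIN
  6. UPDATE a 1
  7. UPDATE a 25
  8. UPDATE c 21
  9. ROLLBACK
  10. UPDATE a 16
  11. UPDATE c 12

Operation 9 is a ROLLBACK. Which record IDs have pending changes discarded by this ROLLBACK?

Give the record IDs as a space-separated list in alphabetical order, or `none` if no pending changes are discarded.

Initial committed: {a=17, b=20, c=19, e=3}
Op 1: BEGIN: in_txn=True, pending={}
Op 2: ROLLBACK: discarded pending []; in_txn=False
Op 3: UPDATE b=20 (auto-commit; committed b=20)
Op 4: UPDATE e=14 (auto-commit; committed e=14)
Op 5: BEGIN: in_txn=True, pending={}
Op 6: UPDATE a=1 (pending; pending now {a=1})
Op 7: UPDATE a=25 (pending; pending now {a=25})
Op 8: UPDATE c=21 (pending; pending now {a=25, c=21})
Op 9: ROLLBACK: discarded pending ['a', 'c']; in_txn=False
Op 10: UPDATE a=16 (auto-commit; committed a=16)
Op 11: UPDATE c=12 (auto-commit; committed c=12)
ROLLBACK at op 9 discards: ['a', 'c']

Answer: a c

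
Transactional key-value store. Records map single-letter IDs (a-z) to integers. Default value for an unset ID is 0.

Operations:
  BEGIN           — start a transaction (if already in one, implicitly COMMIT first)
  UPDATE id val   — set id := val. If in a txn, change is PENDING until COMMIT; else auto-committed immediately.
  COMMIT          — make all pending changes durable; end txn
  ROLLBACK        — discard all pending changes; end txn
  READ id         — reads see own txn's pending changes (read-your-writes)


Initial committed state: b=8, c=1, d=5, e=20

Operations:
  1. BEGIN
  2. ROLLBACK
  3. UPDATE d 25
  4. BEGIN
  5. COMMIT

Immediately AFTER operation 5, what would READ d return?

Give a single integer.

Initial committed: {b=8, c=1, d=5, e=20}
Op 1: BEGIN: in_txn=True, pending={}
Op 2: ROLLBACK: discarded pending []; in_txn=False
Op 3: UPDATE d=25 (auto-commit; committed d=25)
Op 4: BEGIN: in_txn=True, pending={}
Op 5: COMMIT: merged [] into committed; committed now {b=8, c=1, d=25, e=20}
After op 5: visible(d) = 25 (pending={}, committed={b=8, c=1, d=25, e=20})

Answer: 25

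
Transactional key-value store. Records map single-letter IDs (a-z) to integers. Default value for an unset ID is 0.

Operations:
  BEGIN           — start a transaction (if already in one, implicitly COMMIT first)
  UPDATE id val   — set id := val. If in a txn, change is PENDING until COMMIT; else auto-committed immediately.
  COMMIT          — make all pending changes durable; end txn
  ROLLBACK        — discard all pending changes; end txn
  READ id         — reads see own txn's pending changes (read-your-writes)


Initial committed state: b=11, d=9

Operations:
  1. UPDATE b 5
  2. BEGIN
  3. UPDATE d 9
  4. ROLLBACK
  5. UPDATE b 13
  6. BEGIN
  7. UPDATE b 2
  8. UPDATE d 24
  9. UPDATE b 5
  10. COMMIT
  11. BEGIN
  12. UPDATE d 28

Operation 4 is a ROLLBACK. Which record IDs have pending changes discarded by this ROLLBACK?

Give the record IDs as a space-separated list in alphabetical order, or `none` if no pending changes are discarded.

Initial committed: {b=11, d=9}
Op 1: UPDATE b=5 (auto-commit; committed b=5)
Op 2: BEGIN: in_txn=True, pending={}
Op 3: UPDATE d=9 (pending; pending now {d=9})
Op 4: ROLLBACK: discarded pending ['d']; in_txn=False
Op 5: UPDATE b=13 (auto-commit; committed b=13)
Op 6: BEGIN: in_txn=True, pending={}
Op 7: UPDATE b=2 (pending; pending now {b=2})
Op 8: UPDATE d=24 (pending; pending now {b=2, d=24})
Op 9: UPDATE b=5 (pending; pending now {b=5, d=24})
Op 10: COMMIT: merged ['b', 'd'] into committed; committed now {b=5, d=24}
Op 11: BEGIN: in_txn=True, pending={}
Op 12: UPDATE d=28 (pending; pending now {d=28})
ROLLBACK at op 4 discards: ['d']

Answer: d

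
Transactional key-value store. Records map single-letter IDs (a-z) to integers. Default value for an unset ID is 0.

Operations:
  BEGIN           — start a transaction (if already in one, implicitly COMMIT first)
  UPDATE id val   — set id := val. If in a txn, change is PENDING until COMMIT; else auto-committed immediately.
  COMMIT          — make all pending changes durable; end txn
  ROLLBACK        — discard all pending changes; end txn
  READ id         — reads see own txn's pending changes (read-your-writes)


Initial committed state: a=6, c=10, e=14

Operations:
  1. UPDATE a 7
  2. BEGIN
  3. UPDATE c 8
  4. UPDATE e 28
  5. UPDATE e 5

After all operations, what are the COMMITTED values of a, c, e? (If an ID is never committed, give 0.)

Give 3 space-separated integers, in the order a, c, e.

Answer: 7 10 14

Derivation:
Initial committed: {a=6, c=10, e=14}
Op 1: UPDATE a=7 (auto-commit; committed a=7)
Op 2: BEGIN: in_txn=True, pending={}
Op 3: UPDATE c=8 (pending; pending now {c=8})
Op 4: UPDATE e=28 (pending; pending now {c=8, e=28})
Op 5: UPDATE e=5 (pending; pending now {c=8, e=5})
Final committed: {a=7, c=10, e=14}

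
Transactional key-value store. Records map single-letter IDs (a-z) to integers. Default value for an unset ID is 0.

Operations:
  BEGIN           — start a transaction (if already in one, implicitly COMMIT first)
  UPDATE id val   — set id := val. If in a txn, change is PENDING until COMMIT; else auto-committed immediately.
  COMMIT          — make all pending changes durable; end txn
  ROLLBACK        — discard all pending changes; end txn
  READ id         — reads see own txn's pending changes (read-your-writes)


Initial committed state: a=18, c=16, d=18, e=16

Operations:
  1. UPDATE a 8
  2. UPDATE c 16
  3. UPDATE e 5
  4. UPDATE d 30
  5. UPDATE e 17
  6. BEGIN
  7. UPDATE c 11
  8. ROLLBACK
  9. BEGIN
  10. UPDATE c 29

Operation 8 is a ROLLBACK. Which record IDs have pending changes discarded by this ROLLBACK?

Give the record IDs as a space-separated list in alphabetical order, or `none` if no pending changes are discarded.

Answer: c

Derivation:
Initial committed: {a=18, c=16, d=18, e=16}
Op 1: UPDATE a=8 (auto-commit; committed a=8)
Op 2: UPDATE c=16 (auto-commit; committed c=16)
Op 3: UPDATE e=5 (auto-commit; committed e=5)
Op 4: UPDATE d=30 (auto-commit; committed d=30)
Op 5: UPDATE e=17 (auto-commit; committed e=17)
Op 6: BEGIN: in_txn=True, pending={}
Op 7: UPDATE c=11 (pending; pending now {c=11})
Op 8: ROLLBACK: discarded pending ['c']; in_txn=False
Op 9: BEGIN: in_txn=True, pending={}
Op 10: UPDATE c=29 (pending; pending now {c=29})
ROLLBACK at op 8 discards: ['c']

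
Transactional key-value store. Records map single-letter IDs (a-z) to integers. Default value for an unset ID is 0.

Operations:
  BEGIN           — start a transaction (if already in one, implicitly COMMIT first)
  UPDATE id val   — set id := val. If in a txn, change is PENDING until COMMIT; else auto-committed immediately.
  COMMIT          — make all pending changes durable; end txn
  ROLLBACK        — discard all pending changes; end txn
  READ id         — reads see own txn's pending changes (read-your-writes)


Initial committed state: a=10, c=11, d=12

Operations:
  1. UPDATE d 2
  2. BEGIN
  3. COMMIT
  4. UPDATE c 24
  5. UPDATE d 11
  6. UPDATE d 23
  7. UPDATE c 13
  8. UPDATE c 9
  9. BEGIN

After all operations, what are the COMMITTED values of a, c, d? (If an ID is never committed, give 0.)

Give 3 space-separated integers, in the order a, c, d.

Answer: 10 9 23

Derivation:
Initial committed: {a=10, c=11, d=12}
Op 1: UPDATE d=2 (auto-commit; committed d=2)
Op 2: BEGIN: in_txn=True, pending={}
Op 3: COMMIT: merged [] into committed; committed now {a=10, c=11, d=2}
Op 4: UPDATE c=24 (auto-commit; committed c=24)
Op 5: UPDATE d=11 (auto-commit; committed d=11)
Op 6: UPDATE d=23 (auto-commit; committed d=23)
Op 7: UPDATE c=13 (auto-commit; committed c=13)
Op 8: UPDATE c=9 (auto-commit; committed c=9)
Op 9: BEGIN: in_txn=True, pending={}
Final committed: {a=10, c=9, d=23}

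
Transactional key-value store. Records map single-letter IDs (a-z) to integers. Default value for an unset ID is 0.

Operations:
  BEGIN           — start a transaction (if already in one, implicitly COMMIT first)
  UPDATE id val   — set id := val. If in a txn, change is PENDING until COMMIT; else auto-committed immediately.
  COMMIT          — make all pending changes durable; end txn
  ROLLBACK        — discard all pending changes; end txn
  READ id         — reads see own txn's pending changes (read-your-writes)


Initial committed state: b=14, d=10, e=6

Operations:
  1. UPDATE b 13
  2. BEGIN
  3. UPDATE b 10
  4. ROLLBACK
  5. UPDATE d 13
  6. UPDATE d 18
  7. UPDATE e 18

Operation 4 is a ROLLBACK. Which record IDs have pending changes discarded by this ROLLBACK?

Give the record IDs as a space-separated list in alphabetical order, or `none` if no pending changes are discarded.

Initial committed: {b=14, d=10, e=6}
Op 1: UPDATE b=13 (auto-commit; committed b=13)
Op 2: BEGIN: in_txn=True, pending={}
Op 3: UPDATE b=10 (pending; pending now {b=10})
Op 4: ROLLBACK: discarded pending ['b']; in_txn=False
Op 5: UPDATE d=13 (auto-commit; committed d=13)
Op 6: UPDATE d=18 (auto-commit; committed d=18)
Op 7: UPDATE e=18 (auto-commit; committed e=18)
ROLLBACK at op 4 discards: ['b']

Answer: b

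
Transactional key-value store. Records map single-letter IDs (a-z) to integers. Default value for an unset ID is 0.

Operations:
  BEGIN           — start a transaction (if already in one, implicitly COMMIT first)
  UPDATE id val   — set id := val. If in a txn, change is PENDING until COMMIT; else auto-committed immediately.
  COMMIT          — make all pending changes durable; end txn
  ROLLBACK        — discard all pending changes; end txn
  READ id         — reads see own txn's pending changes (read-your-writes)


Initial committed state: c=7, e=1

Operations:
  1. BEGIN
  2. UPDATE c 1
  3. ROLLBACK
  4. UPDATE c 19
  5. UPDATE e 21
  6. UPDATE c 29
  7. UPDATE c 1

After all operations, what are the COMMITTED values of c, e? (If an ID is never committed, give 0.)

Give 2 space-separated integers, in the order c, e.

Answer: 1 21

Derivation:
Initial committed: {c=7, e=1}
Op 1: BEGIN: in_txn=True, pending={}
Op 2: UPDATE c=1 (pending; pending now {c=1})
Op 3: ROLLBACK: discarded pending ['c']; in_txn=False
Op 4: UPDATE c=19 (auto-commit; committed c=19)
Op 5: UPDATE e=21 (auto-commit; committed e=21)
Op 6: UPDATE c=29 (auto-commit; committed c=29)
Op 7: UPDATE c=1 (auto-commit; committed c=1)
Final committed: {c=1, e=21}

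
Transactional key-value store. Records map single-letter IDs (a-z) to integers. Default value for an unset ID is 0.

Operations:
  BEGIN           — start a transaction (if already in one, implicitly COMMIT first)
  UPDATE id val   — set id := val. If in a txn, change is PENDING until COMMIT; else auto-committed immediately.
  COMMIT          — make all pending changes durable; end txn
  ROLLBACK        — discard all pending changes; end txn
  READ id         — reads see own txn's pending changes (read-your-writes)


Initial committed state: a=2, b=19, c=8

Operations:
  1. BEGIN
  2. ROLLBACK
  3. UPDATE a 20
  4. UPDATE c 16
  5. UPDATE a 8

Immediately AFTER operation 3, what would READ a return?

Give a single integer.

Answer: 20

Derivation:
Initial committed: {a=2, b=19, c=8}
Op 1: BEGIN: in_txn=True, pending={}
Op 2: ROLLBACK: discarded pending []; in_txn=False
Op 3: UPDATE a=20 (auto-commit; committed a=20)
After op 3: visible(a) = 20 (pending={}, committed={a=20, b=19, c=8})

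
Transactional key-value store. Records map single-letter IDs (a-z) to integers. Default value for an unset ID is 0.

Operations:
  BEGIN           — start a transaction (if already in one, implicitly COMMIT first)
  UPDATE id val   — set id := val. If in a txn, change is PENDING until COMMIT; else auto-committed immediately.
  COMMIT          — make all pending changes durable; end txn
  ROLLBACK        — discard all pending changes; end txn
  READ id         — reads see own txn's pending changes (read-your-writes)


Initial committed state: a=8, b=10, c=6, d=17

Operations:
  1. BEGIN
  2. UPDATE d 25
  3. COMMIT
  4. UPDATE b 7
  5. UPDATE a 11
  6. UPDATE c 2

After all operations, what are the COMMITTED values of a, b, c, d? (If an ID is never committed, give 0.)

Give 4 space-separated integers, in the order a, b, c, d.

Initial committed: {a=8, b=10, c=6, d=17}
Op 1: BEGIN: in_txn=True, pending={}
Op 2: UPDATE d=25 (pending; pending now {d=25})
Op 3: COMMIT: merged ['d'] into committed; committed now {a=8, b=10, c=6, d=25}
Op 4: UPDATE b=7 (auto-commit; committed b=7)
Op 5: UPDATE a=11 (auto-commit; committed a=11)
Op 6: UPDATE c=2 (auto-commit; committed c=2)
Final committed: {a=11, b=7, c=2, d=25}

Answer: 11 7 2 25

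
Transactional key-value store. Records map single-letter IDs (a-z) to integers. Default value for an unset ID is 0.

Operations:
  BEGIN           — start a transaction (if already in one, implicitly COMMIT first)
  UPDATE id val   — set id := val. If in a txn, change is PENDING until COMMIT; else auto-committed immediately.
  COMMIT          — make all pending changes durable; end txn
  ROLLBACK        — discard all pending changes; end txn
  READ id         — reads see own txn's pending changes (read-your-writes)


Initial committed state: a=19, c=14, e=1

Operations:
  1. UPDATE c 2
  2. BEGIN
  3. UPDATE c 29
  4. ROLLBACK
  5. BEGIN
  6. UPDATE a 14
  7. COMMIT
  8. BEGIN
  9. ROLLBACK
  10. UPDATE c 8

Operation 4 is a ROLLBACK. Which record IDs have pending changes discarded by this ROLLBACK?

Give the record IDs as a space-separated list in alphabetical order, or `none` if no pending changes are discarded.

Answer: c

Derivation:
Initial committed: {a=19, c=14, e=1}
Op 1: UPDATE c=2 (auto-commit; committed c=2)
Op 2: BEGIN: in_txn=True, pending={}
Op 3: UPDATE c=29 (pending; pending now {c=29})
Op 4: ROLLBACK: discarded pending ['c']; in_txn=False
Op 5: BEGIN: in_txn=True, pending={}
Op 6: UPDATE a=14 (pending; pending now {a=14})
Op 7: COMMIT: merged ['a'] into committed; committed now {a=14, c=2, e=1}
Op 8: BEGIN: in_txn=True, pending={}
Op 9: ROLLBACK: discarded pending []; in_txn=False
Op 10: UPDATE c=8 (auto-commit; committed c=8)
ROLLBACK at op 4 discards: ['c']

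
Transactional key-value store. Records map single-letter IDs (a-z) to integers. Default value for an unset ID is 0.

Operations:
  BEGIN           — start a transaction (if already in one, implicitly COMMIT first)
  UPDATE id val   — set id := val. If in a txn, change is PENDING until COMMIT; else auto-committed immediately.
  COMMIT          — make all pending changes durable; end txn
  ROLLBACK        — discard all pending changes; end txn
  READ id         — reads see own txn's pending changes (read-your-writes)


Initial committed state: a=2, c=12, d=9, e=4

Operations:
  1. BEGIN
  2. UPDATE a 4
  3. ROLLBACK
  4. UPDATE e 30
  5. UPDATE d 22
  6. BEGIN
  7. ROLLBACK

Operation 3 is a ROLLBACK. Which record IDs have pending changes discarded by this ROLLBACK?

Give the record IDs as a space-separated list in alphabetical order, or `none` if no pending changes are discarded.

Answer: a

Derivation:
Initial committed: {a=2, c=12, d=9, e=4}
Op 1: BEGIN: in_txn=True, pending={}
Op 2: UPDATE a=4 (pending; pending now {a=4})
Op 3: ROLLBACK: discarded pending ['a']; in_txn=False
Op 4: UPDATE e=30 (auto-commit; committed e=30)
Op 5: UPDATE d=22 (auto-commit; committed d=22)
Op 6: BEGIN: in_txn=True, pending={}
Op 7: ROLLBACK: discarded pending []; in_txn=False
ROLLBACK at op 3 discards: ['a']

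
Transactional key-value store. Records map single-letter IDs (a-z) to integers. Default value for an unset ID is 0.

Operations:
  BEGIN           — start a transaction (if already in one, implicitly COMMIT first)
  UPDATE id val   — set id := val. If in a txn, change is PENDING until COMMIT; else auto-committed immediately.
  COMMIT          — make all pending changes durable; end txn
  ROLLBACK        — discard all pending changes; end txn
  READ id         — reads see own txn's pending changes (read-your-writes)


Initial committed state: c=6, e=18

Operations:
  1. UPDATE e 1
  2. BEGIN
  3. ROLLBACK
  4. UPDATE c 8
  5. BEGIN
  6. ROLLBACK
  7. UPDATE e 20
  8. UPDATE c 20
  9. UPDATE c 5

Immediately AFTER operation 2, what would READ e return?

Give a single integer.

Initial committed: {c=6, e=18}
Op 1: UPDATE e=1 (auto-commit; committed e=1)
Op 2: BEGIN: in_txn=True, pending={}
After op 2: visible(e) = 1 (pending={}, committed={c=6, e=1})

Answer: 1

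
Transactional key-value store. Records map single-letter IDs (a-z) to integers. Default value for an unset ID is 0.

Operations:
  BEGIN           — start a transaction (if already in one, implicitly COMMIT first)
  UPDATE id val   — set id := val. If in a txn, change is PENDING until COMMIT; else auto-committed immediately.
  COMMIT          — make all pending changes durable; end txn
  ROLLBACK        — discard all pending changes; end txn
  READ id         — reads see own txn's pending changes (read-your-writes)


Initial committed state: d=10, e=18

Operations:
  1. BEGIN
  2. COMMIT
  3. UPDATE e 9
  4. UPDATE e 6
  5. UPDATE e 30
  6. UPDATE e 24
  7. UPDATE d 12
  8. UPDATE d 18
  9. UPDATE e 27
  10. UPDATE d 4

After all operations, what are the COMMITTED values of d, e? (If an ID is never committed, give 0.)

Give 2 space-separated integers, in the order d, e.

Initial committed: {d=10, e=18}
Op 1: BEGIN: in_txn=True, pending={}
Op 2: COMMIT: merged [] into committed; committed now {d=10, e=18}
Op 3: UPDATE e=9 (auto-commit; committed e=9)
Op 4: UPDATE e=6 (auto-commit; committed e=6)
Op 5: UPDATE e=30 (auto-commit; committed e=30)
Op 6: UPDATE e=24 (auto-commit; committed e=24)
Op 7: UPDATE d=12 (auto-commit; committed d=12)
Op 8: UPDATE d=18 (auto-commit; committed d=18)
Op 9: UPDATE e=27 (auto-commit; committed e=27)
Op 10: UPDATE d=4 (auto-commit; committed d=4)
Final committed: {d=4, e=27}

Answer: 4 27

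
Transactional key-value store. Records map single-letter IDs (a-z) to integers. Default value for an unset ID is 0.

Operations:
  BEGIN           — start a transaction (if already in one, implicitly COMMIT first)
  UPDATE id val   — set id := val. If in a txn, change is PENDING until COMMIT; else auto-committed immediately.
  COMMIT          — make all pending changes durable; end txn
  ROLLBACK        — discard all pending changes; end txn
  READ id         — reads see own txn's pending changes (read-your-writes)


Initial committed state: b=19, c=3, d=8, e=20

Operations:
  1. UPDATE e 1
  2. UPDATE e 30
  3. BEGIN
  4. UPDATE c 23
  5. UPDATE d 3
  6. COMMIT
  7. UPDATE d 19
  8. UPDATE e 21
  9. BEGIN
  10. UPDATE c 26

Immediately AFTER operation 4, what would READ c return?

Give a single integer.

Initial committed: {b=19, c=3, d=8, e=20}
Op 1: UPDATE e=1 (auto-commit; committed e=1)
Op 2: UPDATE e=30 (auto-commit; committed e=30)
Op 3: BEGIN: in_txn=True, pending={}
Op 4: UPDATE c=23 (pending; pending now {c=23})
After op 4: visible(c) = 23 (pending={c=23}, committed={b=19, c=3, d=8, e=30})

Answer: 23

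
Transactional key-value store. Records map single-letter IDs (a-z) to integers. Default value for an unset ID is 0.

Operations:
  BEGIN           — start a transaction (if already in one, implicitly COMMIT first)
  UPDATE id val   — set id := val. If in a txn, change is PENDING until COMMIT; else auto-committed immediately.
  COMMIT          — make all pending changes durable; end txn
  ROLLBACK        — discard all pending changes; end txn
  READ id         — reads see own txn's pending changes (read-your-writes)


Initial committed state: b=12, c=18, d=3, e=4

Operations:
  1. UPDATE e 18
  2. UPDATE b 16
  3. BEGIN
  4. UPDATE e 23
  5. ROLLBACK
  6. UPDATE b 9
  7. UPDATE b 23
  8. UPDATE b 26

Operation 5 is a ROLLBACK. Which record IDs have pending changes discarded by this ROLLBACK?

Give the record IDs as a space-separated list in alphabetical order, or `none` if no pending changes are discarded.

Answer: e

Derivation:
Initial committed: {b=12, c=18, d=3, e=4}
Op 1: UPDATE e=18 (auto-commit; committed e=18)
Op 2: UPDATE b=16 (auto-commit; committed b=16)
Op 3: BEGIN: in_txn=True, pending={}
Op 4: UPDATE e=23 (pending; pending now {e=23})
Op 5: ROLLBACK: discarded pending ['e']; in_txn=False
Op 6: UPDATE b=9 (auto-commit; committed b=9)
Op 7: UPDATE b=23 (auto-commit; committed b=23)
Op 8: UPDATE b=26 (auto-commit; committed b=26)
ROLLBACK at op 5 discards: ['e']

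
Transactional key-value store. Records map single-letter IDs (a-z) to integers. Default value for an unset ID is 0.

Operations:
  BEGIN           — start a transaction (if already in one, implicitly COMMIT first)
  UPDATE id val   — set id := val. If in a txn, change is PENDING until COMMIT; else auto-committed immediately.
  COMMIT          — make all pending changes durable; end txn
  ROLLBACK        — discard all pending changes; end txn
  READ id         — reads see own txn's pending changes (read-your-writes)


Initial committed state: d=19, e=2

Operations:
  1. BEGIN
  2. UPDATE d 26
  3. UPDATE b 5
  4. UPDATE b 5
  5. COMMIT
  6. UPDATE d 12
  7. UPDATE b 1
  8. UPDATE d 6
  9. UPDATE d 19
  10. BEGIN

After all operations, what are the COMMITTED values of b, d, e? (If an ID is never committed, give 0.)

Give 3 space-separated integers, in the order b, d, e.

Initial committed: {d=19, e=2}
Op 1: BEGIN: in_txn=True, pending={}
Op 2: UPDATE d=26 (pending; pending now {d=26})
Op 3: UPDATE b=5 (pending; pending now {b=5, d=26})
Op 4: UPDATE b=5 (pending; pending now {b=5, d=26})
Op 5: COMMIT: merged ['b', 'd'] into committed; committed now {b=5, d=26, e=2}
Op 6: UPDATE d=12 (auto-commit; committed d=12)
Op 7: UPDATE b=1 (auto-commit; committed b=1)
Op 8: UPDATE d=6 (auto-commit; committed d=6)
Op 9: UPDATE d=19 (auto-commit; committed d=19)
Op 10: BEGIN: in_txn=True, pending={}
Final committed: {b=1, d=19, e=2}

Answer: 1 19 2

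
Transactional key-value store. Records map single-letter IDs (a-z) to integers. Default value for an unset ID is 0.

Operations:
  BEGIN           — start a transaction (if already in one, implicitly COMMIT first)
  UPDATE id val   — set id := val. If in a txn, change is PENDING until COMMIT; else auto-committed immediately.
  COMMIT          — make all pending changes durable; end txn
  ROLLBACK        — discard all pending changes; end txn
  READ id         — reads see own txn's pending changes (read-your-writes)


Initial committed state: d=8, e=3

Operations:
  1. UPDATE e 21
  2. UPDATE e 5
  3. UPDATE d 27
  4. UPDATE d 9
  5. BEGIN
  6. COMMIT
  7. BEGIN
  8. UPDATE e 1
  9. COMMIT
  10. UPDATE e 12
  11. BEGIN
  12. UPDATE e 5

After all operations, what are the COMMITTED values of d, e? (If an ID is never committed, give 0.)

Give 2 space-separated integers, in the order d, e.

Initial committed: {d=8, e=3}
Op 1: UPDATE e=21 (auto-commit; committed e=21)
Op 2: UPDATE e=5 (auto-commit; committed e=5)
Op 3: UPDATE d=27 (auto-commit; committed d=27)
Op 4: UPDATE d=9 (auto-commit; committed d=9)
Op 5: BEGIN: in_txn=True, pending={}
Op 6: COMMIT: merged [] into committed; committed now {d=9, e=5}
Op 7: BEGIN: in_txn=True, pending={}
Op 8: UPDATE e=1 (pending; pending now {e=1})
Op 9: COMMIT: merged ['e'] into committed; committed now {d=9, e=1}
Op 10: UPDATE e=12 (auto-commit; committed e=12)
Op 11: BEGIN: in_txn=True, pending={}
Op 12: UPDATE e=5 (pending; pending now {e=5})
Final committed: {d=9, e=12}

Answer: 9 12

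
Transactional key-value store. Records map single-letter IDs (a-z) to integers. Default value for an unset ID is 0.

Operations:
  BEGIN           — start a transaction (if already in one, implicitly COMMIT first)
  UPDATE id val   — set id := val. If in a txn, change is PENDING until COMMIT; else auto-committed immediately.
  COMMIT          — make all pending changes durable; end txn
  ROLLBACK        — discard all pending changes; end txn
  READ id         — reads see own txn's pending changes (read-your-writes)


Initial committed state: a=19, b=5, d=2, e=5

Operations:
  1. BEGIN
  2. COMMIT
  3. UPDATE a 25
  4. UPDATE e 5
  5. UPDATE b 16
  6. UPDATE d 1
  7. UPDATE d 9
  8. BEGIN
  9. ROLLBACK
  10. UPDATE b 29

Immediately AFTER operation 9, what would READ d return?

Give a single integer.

Initial committed: {a=19, b=5, d=2, e=5}
Op 1: BEGIN: in_txn=True, pending={}
Op 2: COMMIT: merged [] into committed; committed now {a=19, b=5, d=2, e=5}
Op 3: UPDATE a=25 (auto-commit; committed a=25)
Op 4: UPDATE e=5 (auto-commit; committed e=5)
Op 5: UPDATE b=16 (auto-commit; committed b=16)
Op 6: UPDATE d=1 (auto-commit; committed d=1)
Op 7: UPDATE d=9 (auto-commit; committed d=9)
Op 8: BEGIN: in_txn=True, pending={}
Op 9: ROLLBACK: discarded pending []; in_txn=False
After op 9: visible(d) = 9 (pending={}, committed={a=25, b=16, d=9, e=5})

Answer: 9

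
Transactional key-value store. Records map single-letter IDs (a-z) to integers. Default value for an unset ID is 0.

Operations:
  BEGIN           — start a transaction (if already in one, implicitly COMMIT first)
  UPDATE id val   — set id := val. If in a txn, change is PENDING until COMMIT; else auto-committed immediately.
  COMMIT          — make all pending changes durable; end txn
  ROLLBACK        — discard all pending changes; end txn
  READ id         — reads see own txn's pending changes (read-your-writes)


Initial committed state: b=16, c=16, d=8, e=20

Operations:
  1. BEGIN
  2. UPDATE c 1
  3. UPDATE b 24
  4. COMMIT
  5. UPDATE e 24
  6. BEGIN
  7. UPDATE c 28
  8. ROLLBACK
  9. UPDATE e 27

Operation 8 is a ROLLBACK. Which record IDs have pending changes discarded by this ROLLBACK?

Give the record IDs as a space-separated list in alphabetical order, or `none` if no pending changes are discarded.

Answer: c

Derivation:
Initial committed: {b=16, c=16, d=8, e=20}
Op 1: BEGIN: in_txn=True, pending={}
Op 2: UPDATE c=1 (pending; pending now {c=1})
Op 3: UPDATE b=24 (pending; pending now {b=24, c=1})
Op 4: COMMIT: merged ['b', 'c'] into committed; committed now {b=24, c=1, d=8, e=20}
Op 5: UPDATE e=24 (auto-commit; committed e=24)
Op 6: BEGIN: in_txn=True, pending={}
Op 7: UPDATE c=28 (pending; pending now {c=28})
Op 8: ROLLBACK: discarded pending ['c']; in_txn=False
Op 9: UPDATE e=27 (auto-commit; committed e=27)
ROLLBACK at op 8 discards: ['c']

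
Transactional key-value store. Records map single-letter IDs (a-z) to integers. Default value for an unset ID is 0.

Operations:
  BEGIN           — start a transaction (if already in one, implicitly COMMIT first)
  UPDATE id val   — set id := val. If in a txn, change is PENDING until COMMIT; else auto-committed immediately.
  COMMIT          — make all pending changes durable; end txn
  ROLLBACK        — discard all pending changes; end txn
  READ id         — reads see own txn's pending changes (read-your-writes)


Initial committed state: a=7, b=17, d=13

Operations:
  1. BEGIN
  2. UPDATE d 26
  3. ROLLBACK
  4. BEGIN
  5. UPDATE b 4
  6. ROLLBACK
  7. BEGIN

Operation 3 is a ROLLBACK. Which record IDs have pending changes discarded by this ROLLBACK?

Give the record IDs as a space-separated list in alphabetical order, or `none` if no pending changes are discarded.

Initial committed: {a=7, b=17, d=13}
Op 1: BEGIN: in_txn=True, pending={}
Op 2: UPDATE d=26 (pending; pending now {d=26})
Op 3: ROLLBACK: discarded pending ['d']; in_txn=False
Op 4: BEGIN: in_txn=True, pending={}
Op 5: UPDATE b=4 (pending; pending now {b=4})
Op 6: ROLLBACK: discarded pending ['b']; in_txn=False
Op 7: BEGIN: in_txn=True, pending={}
ROLLBACK at op 3 discards: ['d']

Answer: d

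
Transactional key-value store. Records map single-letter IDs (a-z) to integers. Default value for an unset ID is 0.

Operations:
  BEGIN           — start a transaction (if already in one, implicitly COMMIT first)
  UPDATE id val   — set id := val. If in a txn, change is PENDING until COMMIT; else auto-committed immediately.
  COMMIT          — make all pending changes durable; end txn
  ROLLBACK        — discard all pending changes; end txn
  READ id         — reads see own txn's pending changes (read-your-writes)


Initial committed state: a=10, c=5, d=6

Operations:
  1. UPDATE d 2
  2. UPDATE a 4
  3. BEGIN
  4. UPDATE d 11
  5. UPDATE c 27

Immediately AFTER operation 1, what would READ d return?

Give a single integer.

Initial committed: {a=10, c=5, d=6}
Op 1: UPDATE d=2 (auto-commit; committed d=2)
After op 1: visible(d) = 2 (pending={}, committed={a=10, c=5, d=2})

Answer: 2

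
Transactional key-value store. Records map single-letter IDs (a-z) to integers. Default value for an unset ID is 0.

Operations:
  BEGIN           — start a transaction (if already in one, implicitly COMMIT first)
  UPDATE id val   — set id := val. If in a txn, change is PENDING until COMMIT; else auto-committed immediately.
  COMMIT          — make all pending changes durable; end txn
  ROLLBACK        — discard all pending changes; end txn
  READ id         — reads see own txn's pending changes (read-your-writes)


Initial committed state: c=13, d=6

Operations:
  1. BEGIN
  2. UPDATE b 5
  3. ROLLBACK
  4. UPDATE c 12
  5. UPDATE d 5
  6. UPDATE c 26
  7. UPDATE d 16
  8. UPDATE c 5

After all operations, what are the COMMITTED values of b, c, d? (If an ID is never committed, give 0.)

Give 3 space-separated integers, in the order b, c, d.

Answer: 0 5 16

Derivation:
Initial committed: {c=13, d=6}
Op 1: BEGIN: in_txn=True, pending={}
Op 2: UPDATE b=5 (pending; pending now {b=5})
Op 3: ROLLBACK: discarded pending ['b']; in_txn=False
Op 4: UPDATE c=12 (auto-commit; committed c=12)
Op 5: UPDATE d=5 (auto-commit; committed d=5)
Op 6: UPDATE c=26 (auto-commit; committed c=26)
Op 7: UPDATE d=16 (auto-commit; committed d=16)
Op 8: UPDATE c=5 (auto-commit; committed c=5)
Final committed: {c=5, d=16}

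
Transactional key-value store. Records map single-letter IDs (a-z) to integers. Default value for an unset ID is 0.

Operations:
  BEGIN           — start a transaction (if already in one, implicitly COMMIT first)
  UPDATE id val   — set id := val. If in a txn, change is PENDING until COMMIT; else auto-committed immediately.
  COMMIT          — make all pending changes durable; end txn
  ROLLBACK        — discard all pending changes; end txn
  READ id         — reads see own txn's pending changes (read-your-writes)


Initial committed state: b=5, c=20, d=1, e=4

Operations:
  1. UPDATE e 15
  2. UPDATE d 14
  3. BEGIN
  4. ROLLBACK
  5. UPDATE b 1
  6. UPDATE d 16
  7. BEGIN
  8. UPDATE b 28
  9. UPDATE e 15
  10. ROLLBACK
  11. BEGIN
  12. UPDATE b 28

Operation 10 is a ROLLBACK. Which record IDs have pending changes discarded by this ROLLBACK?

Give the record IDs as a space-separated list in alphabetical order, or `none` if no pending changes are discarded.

Initial committed: {b=5, c=20, d=1, e=4}
Op 1: UPDATE e=15 (auto-commit; committed e=15)
Op 2: UPDATE d=14 (auto-commit; committed d=14)
Op 3: BEGIN: in_txn=True, pending={}
Op 4: ROLLBACK: discarded pending []; in_txn=False
Op 5: UPDATE b=1 (auto-commit; committed b=1)
Op 6: UPDATE d=16 (auto-commit; committed d=16)
Op 7: BEGIN: in_txn=True, pending={}
Op 8: UPDATE b=28 (pending; pending now {b=28})
Op 9: UPDATE e=15 (pending; pending now {b=28, e=15})
Op 10: ROLLBACK: discarded pending ['b', 'e']; in_txn=False
Op 11: BEGIN: in_txn=True, pending={}
Op 12: UPDATE b=28 (pending; pending now {b=28})
ROLLBACK at op 10 discards: ['b', 'e']

Answer: b e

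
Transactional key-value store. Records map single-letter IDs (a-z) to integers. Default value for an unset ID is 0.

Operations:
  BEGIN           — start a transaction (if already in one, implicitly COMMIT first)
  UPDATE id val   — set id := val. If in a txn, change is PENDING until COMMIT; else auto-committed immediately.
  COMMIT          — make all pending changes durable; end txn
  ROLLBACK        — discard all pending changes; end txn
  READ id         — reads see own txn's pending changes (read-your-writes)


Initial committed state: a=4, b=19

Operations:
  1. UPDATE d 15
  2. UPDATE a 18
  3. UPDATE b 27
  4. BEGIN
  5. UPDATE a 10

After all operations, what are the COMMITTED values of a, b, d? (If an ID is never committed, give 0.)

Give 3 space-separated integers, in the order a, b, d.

Initial committed: {a=4, b=19}
Op 1: UPDATE d=15 (auto-commit; committed d=15)
Op 2: UPDATE a=18 (auto-commit; committed a=18)
Op 3: UPDATE b=27 (auto-commit; committed b=27)
Op 4: BEGIN: in_txn=True, pending={}
Op 5: UPDATE a=10 (pending; pending now {a=10})
Final committed: {a=18, b=27, d=15}

Answer: 18 27 15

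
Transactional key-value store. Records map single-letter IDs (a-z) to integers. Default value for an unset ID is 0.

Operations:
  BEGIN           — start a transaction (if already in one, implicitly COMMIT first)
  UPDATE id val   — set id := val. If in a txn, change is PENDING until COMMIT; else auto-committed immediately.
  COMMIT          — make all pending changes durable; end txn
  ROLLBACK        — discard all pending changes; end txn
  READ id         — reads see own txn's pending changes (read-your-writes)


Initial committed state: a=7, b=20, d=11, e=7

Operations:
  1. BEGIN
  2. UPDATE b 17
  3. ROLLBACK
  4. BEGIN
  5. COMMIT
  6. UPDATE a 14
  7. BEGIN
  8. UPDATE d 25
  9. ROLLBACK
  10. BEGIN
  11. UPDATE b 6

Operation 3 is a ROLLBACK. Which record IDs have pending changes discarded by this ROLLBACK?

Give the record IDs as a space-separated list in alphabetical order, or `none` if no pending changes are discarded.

Answer: b

Derivation:
Initial committed: {a=7, b=20, d=11, e=7}
Op 1: BEGIN: in_txn=True, pending={}
Op 2: UPDATE b=17 (pending; pending now {b=17})
Op 3: ROLLBACK: discarded pending ['b']; in_txn=False
Op 4: BEGIN: in_txn=True, pending={}
Op 5: COMMIT: merged [] into committed; committed now {a=7, b=20, d=11, e=7}
Op 6: UPDATE a=14 (auto-commit; committed a=14)
Op 7: BEGIN: in_txn=True, pending={}
Op 8: UPDATE d=25 (pending; pending now {d=25})
Op 9: ROLLBACK: discarded pending ['d']; in_txn=False
Op 10: BEGIN: in_txn=True, pending={}
Op 11: UPDATE b=6 (pending; pending now {b=6})
ROLLBACK at op 3 discards: ['b']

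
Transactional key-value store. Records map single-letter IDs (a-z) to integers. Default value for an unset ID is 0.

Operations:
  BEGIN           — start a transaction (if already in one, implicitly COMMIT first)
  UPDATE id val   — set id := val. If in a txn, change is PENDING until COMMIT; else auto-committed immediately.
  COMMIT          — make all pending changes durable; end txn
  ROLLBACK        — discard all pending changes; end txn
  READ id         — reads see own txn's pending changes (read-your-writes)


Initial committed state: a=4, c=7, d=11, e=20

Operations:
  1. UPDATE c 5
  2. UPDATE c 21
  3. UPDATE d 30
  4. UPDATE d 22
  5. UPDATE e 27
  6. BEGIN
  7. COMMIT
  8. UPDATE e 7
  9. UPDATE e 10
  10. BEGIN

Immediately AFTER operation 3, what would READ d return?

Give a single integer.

Answer: 30

Derivation:
Initial committed: {a=4, c=7, d=11, e=20}
Op 1: UPDATE c=5 (auto-commit; committed c=5)
Op 2: UPDATE c=21 (auto-commit; committed c=21)
Op 3: UPDATE d=30 (auto-commit; committed d=30)
After op 3: visible(d) = 30 (pending={}, committed={a=4, c=21, d=30, e=20})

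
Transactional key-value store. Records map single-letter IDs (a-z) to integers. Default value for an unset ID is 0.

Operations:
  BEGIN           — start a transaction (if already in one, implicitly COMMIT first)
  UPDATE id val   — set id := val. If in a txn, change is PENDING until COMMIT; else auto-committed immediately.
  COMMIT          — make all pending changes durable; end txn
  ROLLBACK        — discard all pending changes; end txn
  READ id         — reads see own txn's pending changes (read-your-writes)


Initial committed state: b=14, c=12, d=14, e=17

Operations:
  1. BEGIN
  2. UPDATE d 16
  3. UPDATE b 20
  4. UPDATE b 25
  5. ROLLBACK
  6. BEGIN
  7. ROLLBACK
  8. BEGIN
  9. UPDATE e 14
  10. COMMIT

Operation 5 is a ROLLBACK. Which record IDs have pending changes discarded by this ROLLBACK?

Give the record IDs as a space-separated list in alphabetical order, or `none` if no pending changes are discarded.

Initial committed: {b=14, c=12, d=14, e=17}
Op 1: BEGIN: in_txn=True, pending={}
Op 2: UPDATE d=16 (pending; pending now {d=16})
Op 3: UPDATE b=20 (pending; pending now {b=20, d=16})
Op 4: UPDATE b=25 (pending; pending now {b=25, d=16})
Op 5: ROLLBACK: discarded pending ['b', 'd']; in_txn=False
Op 6: BEGIN: in_txn=True, pending={}
Op 7: ROLLBACK: discarded pending []; in_txn=False
Op 8: BEGIN: in_txn=True, pending={}
Op 9: UPDATE e=14 (pending; pending now {e=14})
Op 10: COMMIT: merged ['e'] into committed; committed now {b=14, c=12, d=14, e=14}
ROLLBACK at op 5 discards: ['b', 'd']

Answer: b d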